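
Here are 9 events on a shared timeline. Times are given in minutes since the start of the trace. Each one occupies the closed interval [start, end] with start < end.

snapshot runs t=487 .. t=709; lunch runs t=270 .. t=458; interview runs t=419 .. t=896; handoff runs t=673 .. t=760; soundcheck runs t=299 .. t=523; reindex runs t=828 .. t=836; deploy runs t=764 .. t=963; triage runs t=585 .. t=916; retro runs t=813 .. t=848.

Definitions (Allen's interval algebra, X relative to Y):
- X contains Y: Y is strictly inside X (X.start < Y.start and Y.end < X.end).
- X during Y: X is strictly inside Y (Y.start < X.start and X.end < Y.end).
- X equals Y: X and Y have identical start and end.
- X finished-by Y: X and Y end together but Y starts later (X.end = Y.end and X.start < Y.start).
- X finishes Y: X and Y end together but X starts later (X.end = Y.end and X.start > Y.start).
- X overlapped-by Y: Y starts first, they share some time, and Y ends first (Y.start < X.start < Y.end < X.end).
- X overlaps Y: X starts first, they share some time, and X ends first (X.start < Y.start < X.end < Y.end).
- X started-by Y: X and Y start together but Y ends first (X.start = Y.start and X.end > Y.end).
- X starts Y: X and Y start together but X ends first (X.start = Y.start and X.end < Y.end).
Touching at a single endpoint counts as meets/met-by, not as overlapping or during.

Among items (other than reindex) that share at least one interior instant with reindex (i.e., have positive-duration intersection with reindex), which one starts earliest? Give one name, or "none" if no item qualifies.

Target reindex = [t=828, t=836].
deploy [t=764, t=963] → contains → candidate.
handoff [t=673, t=760] → before → excluded.
interview [t=419, t=896] → contains → candidate.
lunch [t=270, t=458] → before → excluded.
retro [t=813, t=848] → contains → candidate.
snapshot [t=487, t=709] → before → excluded.
soundcheck [t=299, t=523] → before → excluded.
triage [t=585, t=916] → contains → candidate.
Among candidates, earliest start is t=419 → interview.

interview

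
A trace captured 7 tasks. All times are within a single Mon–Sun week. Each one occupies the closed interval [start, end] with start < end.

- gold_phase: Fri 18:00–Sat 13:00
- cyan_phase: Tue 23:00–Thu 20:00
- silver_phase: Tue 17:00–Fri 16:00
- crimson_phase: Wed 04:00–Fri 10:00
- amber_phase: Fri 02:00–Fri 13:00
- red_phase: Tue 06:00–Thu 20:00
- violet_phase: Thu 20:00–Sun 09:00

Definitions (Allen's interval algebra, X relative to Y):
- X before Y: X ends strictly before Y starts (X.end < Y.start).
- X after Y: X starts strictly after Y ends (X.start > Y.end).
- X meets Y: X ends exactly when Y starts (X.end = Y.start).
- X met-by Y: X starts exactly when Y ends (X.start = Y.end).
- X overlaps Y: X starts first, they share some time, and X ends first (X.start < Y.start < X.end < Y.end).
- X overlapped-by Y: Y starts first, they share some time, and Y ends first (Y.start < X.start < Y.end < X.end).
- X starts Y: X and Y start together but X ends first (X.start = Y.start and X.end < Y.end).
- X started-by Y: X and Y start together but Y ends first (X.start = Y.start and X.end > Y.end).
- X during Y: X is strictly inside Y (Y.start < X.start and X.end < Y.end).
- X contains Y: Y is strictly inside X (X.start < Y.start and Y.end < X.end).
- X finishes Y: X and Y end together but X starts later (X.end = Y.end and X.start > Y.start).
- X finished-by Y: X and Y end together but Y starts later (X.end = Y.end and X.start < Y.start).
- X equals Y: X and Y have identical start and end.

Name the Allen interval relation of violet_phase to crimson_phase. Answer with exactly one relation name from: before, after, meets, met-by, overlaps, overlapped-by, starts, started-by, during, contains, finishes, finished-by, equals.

violet_phase = [Thu 20:00, Sun 09:00]; crimson_phase = [Wed 04:00, Fri 10:00].
Compare endpoints: violet_phase.start > crimson_phase.start, violet_phase.start < crimson_phase.end, violet_phase.end > crimson_phase.start, violet_phase.end > crimson_phase.end.
That pattern is 'overlapped-by'.

overlapped-by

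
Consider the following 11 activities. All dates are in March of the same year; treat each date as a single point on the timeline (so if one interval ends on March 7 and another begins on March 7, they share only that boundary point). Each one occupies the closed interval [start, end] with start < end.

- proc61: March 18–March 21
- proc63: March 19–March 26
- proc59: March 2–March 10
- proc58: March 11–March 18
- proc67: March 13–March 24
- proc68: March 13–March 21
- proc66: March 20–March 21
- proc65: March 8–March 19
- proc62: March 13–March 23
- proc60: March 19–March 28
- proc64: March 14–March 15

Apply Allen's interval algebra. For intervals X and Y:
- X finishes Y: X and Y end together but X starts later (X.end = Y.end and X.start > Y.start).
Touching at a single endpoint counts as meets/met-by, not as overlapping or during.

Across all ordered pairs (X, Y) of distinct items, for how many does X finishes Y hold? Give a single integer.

Checking all 110 ordered pairs for relation 'finishes'; matching pairs in alphabetical order:
(proc61, proc68): proc61 finishes proc68 ✓
(proc66, proc61): proc66 finishes proc61 ✓
(proc66, proc68): proc66 finishes proc68 ✓
Count: 3.

3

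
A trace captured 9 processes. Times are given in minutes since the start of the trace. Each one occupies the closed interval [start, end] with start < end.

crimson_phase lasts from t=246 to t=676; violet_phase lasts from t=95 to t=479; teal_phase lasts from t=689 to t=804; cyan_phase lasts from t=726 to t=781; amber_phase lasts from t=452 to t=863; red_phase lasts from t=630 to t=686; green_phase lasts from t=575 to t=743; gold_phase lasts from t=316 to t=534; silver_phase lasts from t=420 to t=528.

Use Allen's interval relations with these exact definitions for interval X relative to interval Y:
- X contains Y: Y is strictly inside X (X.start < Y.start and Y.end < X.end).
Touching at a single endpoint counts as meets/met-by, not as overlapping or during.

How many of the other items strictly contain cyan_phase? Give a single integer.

Target cyan_phase = [t=726, t=781].
amber_phase [t=452, t=863] → contains → counts.
crimson_phase [t=246, t=676] → before → no.
gold_phase [t=316, t=534] → before → no.
green_phase [t=575, t=743] → overlaps → no.
red_phase [t=630, t=686] → before → no.
silver_phase [t=420, t=528] → before → no.
teal_phase [t=689, t=804] → contains → counts.
violet_phase [t=95, t=479] → before → no.
Total: 2.

2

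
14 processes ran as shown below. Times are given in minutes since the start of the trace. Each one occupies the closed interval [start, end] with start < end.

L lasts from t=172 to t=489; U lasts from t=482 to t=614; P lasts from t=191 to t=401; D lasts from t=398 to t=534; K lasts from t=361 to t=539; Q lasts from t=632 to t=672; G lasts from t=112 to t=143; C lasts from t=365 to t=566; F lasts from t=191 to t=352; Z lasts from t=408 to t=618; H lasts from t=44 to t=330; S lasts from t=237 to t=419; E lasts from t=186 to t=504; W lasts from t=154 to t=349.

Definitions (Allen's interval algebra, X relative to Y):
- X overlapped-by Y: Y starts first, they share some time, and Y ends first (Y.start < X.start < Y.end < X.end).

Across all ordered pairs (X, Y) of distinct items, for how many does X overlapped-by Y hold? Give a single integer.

38

Checking all 182 ordered pairs for relation 'overlapped-by'; matching pairs in alphabetical order:
(C, E): C overlapped-by E ✓
(C, K): C overlapped-by K ✓
(C, L): C overlapped-by L ✓
(C, P): C overlapped-by P ✓
(C, S): C overlapped-by S ✓
(D, E): D overlapped-by E ✓
(D, L): D overlapped-by L ✓
(D, P): D overlapped-by P ✓
(D, S): D overlapped-by S ✓
(E, H): E overlapped-by H ✓
(E, L): E overlapped-by L ✓
(E, W): E overlapped-by W ✓
(F, H): F overlapped-by H ✓
(F, W): F overlapped-by W ✓
(K, E): K overlapped-by E ✓
(K, L): K overlapped-by L ✓
(K, P): K overlapped-by P ✓
(K, S): K overlapped-by S ✓
(L, H): L overlapped-by H ✓
(L, W): L overlapped-by W ✓
(P, H): P overlapped-by H ✓
(P, W): P overlapped-by W ✓
(S, F): S overlapped-by F ✓
(S, H): S overlapped-by H ✓
... plus 14 further pairs not listed.
Count: 38.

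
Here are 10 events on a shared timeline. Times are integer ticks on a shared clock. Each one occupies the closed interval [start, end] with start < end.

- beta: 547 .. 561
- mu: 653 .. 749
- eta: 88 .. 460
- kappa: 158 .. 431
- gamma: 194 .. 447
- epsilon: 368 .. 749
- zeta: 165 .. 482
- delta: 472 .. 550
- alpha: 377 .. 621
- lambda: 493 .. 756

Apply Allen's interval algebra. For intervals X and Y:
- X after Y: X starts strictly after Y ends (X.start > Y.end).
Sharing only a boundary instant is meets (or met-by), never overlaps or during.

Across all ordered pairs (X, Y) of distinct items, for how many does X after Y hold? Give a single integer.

Checking all 90 ordered pairs for relation 'after'; matching pairs in alphabetical order:
(beta, eta): beta after eta ✓
(beta, gamma): beta after gamma ✓
(beta, kappa): beta after kappa ✓
(beta, zeta): beta after zeta ✓
(delta, eta): delta after eta ✓
(delta, gamma): delta after gamma ✓
(delta, kappa): delta after kappa ✓
(lambda, eta): lambda after eta ✓
(lambda, gamma): lambda after gamma ✓
(lambda, kappa): lambda after kappa ✓
(lambda, zeta): lambda after zeta ✓
(mu, alpha): mu after alpha ✓
(mu, beta): mu after beta ✓
(mu, delta): mu after delta ✓
(mu, eta): mu after eta ✓
(mu, gamma): mu after gamma ✓
(mu, kappa): mu after kappa ✓
(mu, zeta): mu after zeta ✓
Count: 18.

18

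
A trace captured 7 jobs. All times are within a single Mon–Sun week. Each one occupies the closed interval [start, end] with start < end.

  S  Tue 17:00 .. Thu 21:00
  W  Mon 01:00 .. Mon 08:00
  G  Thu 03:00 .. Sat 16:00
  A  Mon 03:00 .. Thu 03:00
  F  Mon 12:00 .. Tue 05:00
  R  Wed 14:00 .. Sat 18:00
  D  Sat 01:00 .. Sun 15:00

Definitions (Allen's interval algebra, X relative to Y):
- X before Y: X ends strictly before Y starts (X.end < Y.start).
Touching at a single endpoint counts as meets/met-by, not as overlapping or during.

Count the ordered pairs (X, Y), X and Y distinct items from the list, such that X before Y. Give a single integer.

11

Checking all 42 ordered pairs for relation 'before'; matching pairs in alphabetical order:
(A, D): A before D ✓
(F, D): F before D ✓
(F, G): F before G ✓
(F, R): F before R ✓
(F, S): F before S ✓
(S, D): S before D ✓
(W, D): W before D ✓
(W, F): W before F ✓
(W, G): W before G ✓
(W, R): W before R ✓
(W, S): W before S ✓
Count: 11.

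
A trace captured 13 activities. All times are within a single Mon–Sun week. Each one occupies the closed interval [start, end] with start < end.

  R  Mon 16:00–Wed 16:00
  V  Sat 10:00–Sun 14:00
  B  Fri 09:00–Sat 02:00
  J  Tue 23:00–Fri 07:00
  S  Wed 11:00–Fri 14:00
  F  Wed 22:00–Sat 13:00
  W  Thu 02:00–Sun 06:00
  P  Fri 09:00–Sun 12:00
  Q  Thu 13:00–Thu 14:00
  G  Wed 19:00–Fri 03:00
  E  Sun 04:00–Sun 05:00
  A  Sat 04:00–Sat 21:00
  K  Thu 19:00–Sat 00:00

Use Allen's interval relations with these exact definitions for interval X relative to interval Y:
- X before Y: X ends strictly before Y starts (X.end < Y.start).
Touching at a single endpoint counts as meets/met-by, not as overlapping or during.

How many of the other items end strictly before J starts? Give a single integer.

0

Target J = [Tue 23:00, Fri 07:00].
A [Sat 04:00, Sat 21:00] → after → no.
B [Fri 09:00, Sat 02:00] → after → no.
E [Sun 04:00, Sun 05:00] → after → no.
F [Wed 22:00, Sat 13:00] → overlapped-by → no.
G [Wed 19:00, Fri 03:00] → during → no.
K [Thu 19:00, Sat 00:00] → overlapped-by → no.
P [Fri 09:00, Sun 12:00] → after → no.
Q [Thu 13:00, Thu 14:00] → during → no.
R [Mon 16:00, Wed 16:00] → overlaps → no.
S [Wed 11:00, Fri 14:00] → overlapped-by → no.
V [Sat 10:00, Sun 14:00] → after → no.
W [Thu 02:00, Sun 06:00] → overlapped-by → no.
Total: 0.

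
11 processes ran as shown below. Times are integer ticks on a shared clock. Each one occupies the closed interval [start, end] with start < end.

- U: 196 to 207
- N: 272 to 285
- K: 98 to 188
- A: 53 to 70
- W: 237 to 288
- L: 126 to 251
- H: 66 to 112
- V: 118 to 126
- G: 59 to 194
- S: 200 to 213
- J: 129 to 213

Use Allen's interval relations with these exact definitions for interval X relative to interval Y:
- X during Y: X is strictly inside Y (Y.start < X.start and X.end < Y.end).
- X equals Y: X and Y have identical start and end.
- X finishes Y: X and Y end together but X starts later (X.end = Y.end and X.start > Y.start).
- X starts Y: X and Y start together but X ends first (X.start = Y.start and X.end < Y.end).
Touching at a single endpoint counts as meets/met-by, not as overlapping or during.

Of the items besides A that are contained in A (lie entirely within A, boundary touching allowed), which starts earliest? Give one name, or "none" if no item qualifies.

Target A = [53, 70].
G [59, 194] → overlapped-by → excluded.
H [66, 112] → overlapped-by → excluded.
J [129, 213] → after → excluded.
K [98, 188] → after → excluded.
L [126, 251] → after → excluded.
N [272, 285] → after → excluded.
S [200, 213] → after → excluded.
U [196, 207] → after → excluded.
V [118, 126] → after → excluded.
W [237, 288] → after → excluded.
No candidates → none.

none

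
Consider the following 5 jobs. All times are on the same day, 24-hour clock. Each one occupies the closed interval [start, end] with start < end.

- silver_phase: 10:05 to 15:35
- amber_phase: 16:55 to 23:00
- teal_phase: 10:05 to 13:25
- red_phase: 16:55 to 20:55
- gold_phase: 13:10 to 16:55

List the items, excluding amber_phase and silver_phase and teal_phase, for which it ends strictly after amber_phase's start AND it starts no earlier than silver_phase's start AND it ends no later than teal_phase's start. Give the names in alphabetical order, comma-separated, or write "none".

Conditions: its end is strictly after amber_phase's start (X.end > 16:55) AND its start is no earlier than silver_phase's start (X.start >= 10:05) AND its end is no later than teal_phase's start (X.end <= 10:05).
gold_phase: end 16:55 > 16:55? ✗; start 13:10 >= 10:05? ✓; end 16:55 <= 10:05? ✗ → no.
red_phase: end 20:55 > 16:55? ✓; start 16:55 >= 10:05? ✓; end 20:55 <= 10:05? ✗ → no.
Result: none.

none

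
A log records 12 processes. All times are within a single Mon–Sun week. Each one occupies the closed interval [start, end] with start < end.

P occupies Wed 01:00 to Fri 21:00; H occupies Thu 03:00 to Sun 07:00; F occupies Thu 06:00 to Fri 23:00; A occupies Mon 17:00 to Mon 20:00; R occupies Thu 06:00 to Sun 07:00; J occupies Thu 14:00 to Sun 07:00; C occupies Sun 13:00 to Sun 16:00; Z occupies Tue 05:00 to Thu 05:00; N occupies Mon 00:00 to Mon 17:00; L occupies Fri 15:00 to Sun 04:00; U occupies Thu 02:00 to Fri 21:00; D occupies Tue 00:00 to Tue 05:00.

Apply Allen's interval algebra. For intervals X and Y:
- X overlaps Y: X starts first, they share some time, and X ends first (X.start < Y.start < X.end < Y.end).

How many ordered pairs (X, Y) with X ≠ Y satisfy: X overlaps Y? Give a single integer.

15

Checking all 132 ordered pairs for relation 'overlaps'; matching pairs in alphabetical order:
(F, J): F overlaps J ✓
(F, L): F overlaps L ✓
(P, F): P overlaps F ✓
(P, H): P overlaps H ✓
(P, J): P overlaps J ✓
(P, L): P overlaps L ✓
(P, R): P overlaps R ✓
(U, F): U overlaps F ✓
(U, H): U overlaps H ✓
(U, J): U overlaps J ✓
(U, L): U overlaps L ✓
(U, R): U overlaps R ✓
(Z, H): Z overlaps H ✓
(Z, P): Z overlaps P ✓
(Z, U): Z overlaps U ✓
Count: 15.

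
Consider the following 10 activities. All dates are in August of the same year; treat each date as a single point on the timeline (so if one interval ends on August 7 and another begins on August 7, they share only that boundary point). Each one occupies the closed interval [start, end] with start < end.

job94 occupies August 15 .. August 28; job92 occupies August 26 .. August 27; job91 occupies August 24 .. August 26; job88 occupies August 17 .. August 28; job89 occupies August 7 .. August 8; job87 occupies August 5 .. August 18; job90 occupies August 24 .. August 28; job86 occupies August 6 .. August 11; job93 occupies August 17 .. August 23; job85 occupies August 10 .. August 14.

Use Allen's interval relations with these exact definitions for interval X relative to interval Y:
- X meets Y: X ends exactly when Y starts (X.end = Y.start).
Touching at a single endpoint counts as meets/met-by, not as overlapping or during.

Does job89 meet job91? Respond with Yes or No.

No

job89 = [August 7, August 8], job91 = [August 24, August 26].
Actual relation of job89 to job91: before.
Asked whether 'meets' holds → No.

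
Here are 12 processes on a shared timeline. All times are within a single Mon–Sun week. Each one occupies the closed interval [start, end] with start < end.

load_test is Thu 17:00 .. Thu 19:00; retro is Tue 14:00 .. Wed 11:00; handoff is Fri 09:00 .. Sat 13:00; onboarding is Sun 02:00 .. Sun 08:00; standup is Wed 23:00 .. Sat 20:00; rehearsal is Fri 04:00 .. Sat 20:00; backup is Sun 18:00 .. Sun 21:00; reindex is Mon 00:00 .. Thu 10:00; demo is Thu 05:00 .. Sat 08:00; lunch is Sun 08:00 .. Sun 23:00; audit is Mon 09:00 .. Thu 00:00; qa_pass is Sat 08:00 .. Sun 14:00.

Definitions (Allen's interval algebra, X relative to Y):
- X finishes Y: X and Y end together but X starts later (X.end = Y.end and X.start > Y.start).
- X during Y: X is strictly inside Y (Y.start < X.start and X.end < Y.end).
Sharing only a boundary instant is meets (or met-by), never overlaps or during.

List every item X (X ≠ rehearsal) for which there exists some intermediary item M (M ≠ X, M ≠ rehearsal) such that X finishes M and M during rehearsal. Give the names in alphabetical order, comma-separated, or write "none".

none

Target rehearsal = [Fri 04:00, Sat 20:00].
Intermediaries M with M during rehearsal: handoff.
Via handoff — items with X finishes handoff: none.
Union: none.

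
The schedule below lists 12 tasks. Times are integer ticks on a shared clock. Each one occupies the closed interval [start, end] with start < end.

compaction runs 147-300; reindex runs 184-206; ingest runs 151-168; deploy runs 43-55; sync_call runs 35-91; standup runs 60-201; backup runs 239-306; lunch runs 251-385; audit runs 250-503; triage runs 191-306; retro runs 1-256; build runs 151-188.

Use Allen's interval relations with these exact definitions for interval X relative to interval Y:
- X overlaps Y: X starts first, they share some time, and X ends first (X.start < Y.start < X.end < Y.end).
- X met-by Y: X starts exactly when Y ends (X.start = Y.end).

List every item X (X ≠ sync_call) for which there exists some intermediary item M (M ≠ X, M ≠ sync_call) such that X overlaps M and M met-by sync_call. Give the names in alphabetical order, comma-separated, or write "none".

none

Target sync_call = [35, 91].
Intermediaries M with M met-by sync_call: none.
Union: none.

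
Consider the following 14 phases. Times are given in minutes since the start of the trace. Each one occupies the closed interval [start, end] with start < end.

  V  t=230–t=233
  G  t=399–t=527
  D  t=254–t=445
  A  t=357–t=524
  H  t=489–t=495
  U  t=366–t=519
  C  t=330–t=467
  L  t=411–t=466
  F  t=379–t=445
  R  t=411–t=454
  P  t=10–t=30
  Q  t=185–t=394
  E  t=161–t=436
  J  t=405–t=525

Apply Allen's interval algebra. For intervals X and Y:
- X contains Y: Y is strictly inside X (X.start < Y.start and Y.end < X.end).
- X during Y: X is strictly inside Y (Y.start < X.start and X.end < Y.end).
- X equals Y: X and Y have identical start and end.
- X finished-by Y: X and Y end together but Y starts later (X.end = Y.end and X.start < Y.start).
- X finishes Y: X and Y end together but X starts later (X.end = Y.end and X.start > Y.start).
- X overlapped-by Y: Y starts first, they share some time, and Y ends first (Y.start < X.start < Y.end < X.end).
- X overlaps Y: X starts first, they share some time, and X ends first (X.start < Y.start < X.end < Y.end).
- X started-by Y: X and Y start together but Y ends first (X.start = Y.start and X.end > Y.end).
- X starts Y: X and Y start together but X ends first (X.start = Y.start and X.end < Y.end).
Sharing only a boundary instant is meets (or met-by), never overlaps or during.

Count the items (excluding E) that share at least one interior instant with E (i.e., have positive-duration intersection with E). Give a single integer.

Target E = [t=161, t=436].
A [t=357, t=524] → overlapped-by → counts.
C [t=330, t=467] → overlapped-by → counts.
D [t=254, t=445] → overlapped-by → counts.
F [t=379, t=445] → overlapped-by → counts.
G [t=399, t=527] → overlapped-by → counts.
H [t=489, t=495] → after → no.
J [t=405, t=525] → overlapped-by → counts.
L [t=411, t=466] → overlapped-by → counts.
P [t=10, t=30] → before → no.
Q [t=185, t=394] → during → counts.
R [t=411, t=454] → overlapped-by → counts.
U [t=366, t=519] → overlapped-by → counts.
V [t=230, t=233] → during → counts.
Total: 11.

11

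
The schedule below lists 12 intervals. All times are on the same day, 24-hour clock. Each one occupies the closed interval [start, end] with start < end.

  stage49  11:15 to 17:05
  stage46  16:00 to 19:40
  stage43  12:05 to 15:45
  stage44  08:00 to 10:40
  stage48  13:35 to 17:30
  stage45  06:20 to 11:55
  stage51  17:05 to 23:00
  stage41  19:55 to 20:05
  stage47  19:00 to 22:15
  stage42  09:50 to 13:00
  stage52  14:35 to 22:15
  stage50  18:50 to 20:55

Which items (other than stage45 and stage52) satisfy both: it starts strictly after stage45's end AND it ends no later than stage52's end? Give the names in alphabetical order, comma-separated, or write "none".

stage41, stage43, stage46, stage47, stage48, stage50

Conditions: its start is strictly after stage45's end (X.start > 11:55) AND its end is no later than stage52's end (X.end <= 22:15).
stage41: start 19:55 > 11:55? ✓; end 20:05 <= 22:15? ✓ → yes.
stage42: start 09:50 > 11:55? ✗; end 13:00 <= 22:15? ✓ → no.
stage43: start 12:05 > 11:55? ✓; end 15:45 <= 22:15? ✓ → yes.
stage44: start 08:00 > 11:55? ✗; end 10:40 <= 22:15? ✓ → no.
stage46: start 16:00 > 11:55? ✓; end 19:40 <= 22:15? ✓ → yes.
stage47: start 19:00 > 11:55? ✓; end 22:15 <= 22:15? ✓ → yes.
stage48: start 13:35 > 11:55? ✓; end 17:30 <= 22:15? ✓ → yes.
stage49: start 11:15 > 11:55? ✗; end 17:05 <= 22:15? ✓ → no.
stage50: start 18:50 > 11:55? ✓; end 20:55 <= 22:15? ✓ → yes.
stage51: start 17:05 > 11:55? ✓; end 23:00 <= 22:15? ✗ → no.
Result: stage41, stage43, stage46, stage47, stage48, stage50.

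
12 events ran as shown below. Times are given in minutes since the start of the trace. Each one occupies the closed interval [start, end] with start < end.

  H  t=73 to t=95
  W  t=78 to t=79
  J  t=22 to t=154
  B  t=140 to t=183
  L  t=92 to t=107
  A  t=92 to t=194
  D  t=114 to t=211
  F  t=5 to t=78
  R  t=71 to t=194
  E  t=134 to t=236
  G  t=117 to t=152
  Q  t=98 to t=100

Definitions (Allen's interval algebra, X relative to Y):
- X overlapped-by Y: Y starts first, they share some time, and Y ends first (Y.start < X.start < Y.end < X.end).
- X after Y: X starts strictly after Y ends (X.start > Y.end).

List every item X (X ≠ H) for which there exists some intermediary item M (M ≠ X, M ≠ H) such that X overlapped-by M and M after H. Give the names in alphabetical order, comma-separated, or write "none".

Target H = [t=73, t=95].
Intermediaries M with M after H: B, D, E, G, Q.
Via B — items with X overlapped-by B: none.
Via D — items with X overlapped-by D: E.
Via E — items with X overlapped-by E: none.
Via G — items with X overlapped-by G: B, E.
Via Q — items with X overlapped-by Q: none.
Union: B, E.

B, E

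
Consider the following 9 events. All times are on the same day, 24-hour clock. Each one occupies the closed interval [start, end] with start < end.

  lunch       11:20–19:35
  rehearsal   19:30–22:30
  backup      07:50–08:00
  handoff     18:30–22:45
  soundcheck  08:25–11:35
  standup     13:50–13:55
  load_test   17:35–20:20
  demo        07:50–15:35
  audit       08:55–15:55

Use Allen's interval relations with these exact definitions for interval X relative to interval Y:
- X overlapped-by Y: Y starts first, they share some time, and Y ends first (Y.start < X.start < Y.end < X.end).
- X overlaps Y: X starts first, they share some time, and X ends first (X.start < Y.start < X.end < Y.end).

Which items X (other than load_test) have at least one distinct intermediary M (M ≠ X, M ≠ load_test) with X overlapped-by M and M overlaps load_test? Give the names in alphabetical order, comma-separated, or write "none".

Target load_test = [17:35, 20:20].
Intermediaries M with M overlaps load_test: lunch.
Via lunch — items with X overlapped-by lunch: handoff, rehearsal.
Union: handoff, rehearsal.

handoff, rehearsal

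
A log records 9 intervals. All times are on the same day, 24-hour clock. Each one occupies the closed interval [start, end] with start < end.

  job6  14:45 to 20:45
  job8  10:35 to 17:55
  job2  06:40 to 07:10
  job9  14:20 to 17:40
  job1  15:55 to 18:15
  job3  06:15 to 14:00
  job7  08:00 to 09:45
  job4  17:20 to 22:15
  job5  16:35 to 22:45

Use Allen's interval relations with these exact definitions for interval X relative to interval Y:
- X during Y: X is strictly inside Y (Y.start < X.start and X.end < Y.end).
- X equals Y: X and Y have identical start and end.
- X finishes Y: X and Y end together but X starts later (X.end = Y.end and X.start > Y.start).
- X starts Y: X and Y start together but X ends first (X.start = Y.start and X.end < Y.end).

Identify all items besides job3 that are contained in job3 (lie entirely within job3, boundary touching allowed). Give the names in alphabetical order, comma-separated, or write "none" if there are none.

job2, job7

Target job3 = [06:15, 14:00].
job1 [15:55, 18:15] → after → no.
job2 [06:40, 07:10] → during → yes.
job4 [17:20, 22:15] → after → no.
job5 [16:35, 22:45] → after → no.
job6 [14:45, 20:45] → after → no.
job7 [08:00, 09:45] → during → yes.
job8 [10:35, 17:55] → overlapped-by → no.
job9 [14:20, 17:40] → after → no.
Result: job2, job7.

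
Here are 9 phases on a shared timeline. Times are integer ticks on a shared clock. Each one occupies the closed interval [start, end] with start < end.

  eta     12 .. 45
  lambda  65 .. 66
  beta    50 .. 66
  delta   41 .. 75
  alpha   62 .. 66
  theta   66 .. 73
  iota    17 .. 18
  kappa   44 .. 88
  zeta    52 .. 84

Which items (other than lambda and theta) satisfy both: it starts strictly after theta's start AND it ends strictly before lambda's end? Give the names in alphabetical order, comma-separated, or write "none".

none

Conditions: its start is strictly after theta's start (X.start > 66) AND its end is strictly before lambda's end (X.end < 66).
alpha: start 62 > 66? ✗; end 66 < 66? ✗ → no.
beta: start 50 > 66? ✗; end 66 < 66? ✗ → no.
delta: start 41 > 66? ✗; end 75 < 66? ✗ → no.
eta: start 12 > 66? ✗; end 45 < 66? ✓ → no.
iota: start 17 > 66? ✗; end 18 < 66? ✓ → no.
kappa: start 44 > 66? ✗; end 88 < 66? ✗ → no.
zeta: start 52 > 66? ✗; end 84 < 66? ✗ → no.
Result: none.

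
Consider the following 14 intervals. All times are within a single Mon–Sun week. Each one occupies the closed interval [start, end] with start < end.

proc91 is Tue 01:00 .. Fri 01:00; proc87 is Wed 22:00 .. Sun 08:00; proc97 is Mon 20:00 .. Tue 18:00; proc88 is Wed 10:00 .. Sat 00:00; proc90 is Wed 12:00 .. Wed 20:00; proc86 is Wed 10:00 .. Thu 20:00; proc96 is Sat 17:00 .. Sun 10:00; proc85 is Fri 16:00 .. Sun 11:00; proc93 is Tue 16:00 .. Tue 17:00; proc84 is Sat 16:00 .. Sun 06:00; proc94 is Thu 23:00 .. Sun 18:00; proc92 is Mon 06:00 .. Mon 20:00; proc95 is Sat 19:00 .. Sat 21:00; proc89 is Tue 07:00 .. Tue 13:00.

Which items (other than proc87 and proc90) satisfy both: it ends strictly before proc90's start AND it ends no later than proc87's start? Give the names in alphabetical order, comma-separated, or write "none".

proc89, proc92, proc93, proc97

Conditions: its end is strictly before proc90's start (X.end < Wed 12:00) AND its end is no later than proc87's start (X.end <= Wed 22:00).
proc84: end Sun 06:00 < Wed 12:00? ✗; end Sun 06:00 <= Wed 22:00? ✗ → no.
proc85: end Sun 11:00 < Wed 12:00? ✗; end Sun 11:00 <= Wed 22:00? ✗ → no.
proc86: end Thu 20:00 < Wed 12:00? ✗; end Thu 20:00 <= Wed 22:00? ✗ → no.
proc88: end Sat 00:00 < Wed 12:00? ✗; end Sat 00:00 <= Wed 22:00? ✗ → no.
proc89: end Tue 13:00 < Wed 12:00? ✓; end Tue 13:00 <= Wed 22:00? ✓ → yes.
proc91: end Fri 01:00 < Wed 12:00? ✗; end Fri 01:00 <= Wed 22:00? ✗ → no.
proc92: end Mon 20:00 < Wed 12:00? ✓; end Mon 20:00 <= Wed 22:00? ✓ → yes.
proc93: end Tue 17:00 < Wed 12:00? ✓; end Tue 17:00 <= Wed 22:00? ✓ → yes.
proc94: end Sun 18:00 < Wed 12:00? ✗; end Sun 18:00 <= Wed 22:00? ✗ → no.
proc95: end Sat 21:00 < Wed 12:00? ✗; end Sat 21:00 <= Wed 22:00? ✗ → no.
proc96: end Sun 10:00 < Wed 12:00? ✗; end Sun 10:00 <= Wed 22:00? ✗ → no.
proc97: end Tue 18:00 < Wed 12:00? ✓; end Tue 18:00 <= Wed 22:00? ✓ → yes.
Result: proc89, proc92, proc93, proc97.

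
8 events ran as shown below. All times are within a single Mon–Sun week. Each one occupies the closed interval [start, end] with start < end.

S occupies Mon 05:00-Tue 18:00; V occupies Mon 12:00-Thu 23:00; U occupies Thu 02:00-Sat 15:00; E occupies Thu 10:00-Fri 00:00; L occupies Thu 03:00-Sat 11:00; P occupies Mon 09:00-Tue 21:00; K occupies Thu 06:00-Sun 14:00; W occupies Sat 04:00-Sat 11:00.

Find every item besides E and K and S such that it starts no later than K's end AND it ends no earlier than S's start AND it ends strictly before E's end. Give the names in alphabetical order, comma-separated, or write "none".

Conditions: its start is no later than K's end (X.start <= Sun 14:00) AND its end is no earlier than S's start (X.end >= Mon 05:00) AND its end is strictly before E's end (X.end < Fri 00:00).
L: start Thu 03:00 <= Sun 14:00? ✓; end Sat 11:00 >= Mon 05:00? ✓; end Sat 11:00 < Fri 00:00? ✗ → no.
P: start Mon 09:00 <= Sun 14:00? ✓; end Tue 21:00 >= Mon 05:00? ✓; end Tue 21:00 < Fri 00:00? ✓ → yes.
U: start Thu 02:00 <= Sun 14:00? ✓; end Sat 15:00 >= Mon 05:00? ✓; end Sat 15:00 < Fri 00:00? ✗ → no.
V: start Mon 12:00 <= Sun 14:00? ✓; end Thu 23:00 >= Mon 05:00? ✓; end Thu 23:00 < Fri 00:00? ✓ → yes.
W: start Sat 04:00 <= Sun 14:00? ✓; end Sat 11:00 >= Mon 05:00? ✓; end Sat 11:00 < Fri 00:00? ✗ → no.
Result: P, V.

P, V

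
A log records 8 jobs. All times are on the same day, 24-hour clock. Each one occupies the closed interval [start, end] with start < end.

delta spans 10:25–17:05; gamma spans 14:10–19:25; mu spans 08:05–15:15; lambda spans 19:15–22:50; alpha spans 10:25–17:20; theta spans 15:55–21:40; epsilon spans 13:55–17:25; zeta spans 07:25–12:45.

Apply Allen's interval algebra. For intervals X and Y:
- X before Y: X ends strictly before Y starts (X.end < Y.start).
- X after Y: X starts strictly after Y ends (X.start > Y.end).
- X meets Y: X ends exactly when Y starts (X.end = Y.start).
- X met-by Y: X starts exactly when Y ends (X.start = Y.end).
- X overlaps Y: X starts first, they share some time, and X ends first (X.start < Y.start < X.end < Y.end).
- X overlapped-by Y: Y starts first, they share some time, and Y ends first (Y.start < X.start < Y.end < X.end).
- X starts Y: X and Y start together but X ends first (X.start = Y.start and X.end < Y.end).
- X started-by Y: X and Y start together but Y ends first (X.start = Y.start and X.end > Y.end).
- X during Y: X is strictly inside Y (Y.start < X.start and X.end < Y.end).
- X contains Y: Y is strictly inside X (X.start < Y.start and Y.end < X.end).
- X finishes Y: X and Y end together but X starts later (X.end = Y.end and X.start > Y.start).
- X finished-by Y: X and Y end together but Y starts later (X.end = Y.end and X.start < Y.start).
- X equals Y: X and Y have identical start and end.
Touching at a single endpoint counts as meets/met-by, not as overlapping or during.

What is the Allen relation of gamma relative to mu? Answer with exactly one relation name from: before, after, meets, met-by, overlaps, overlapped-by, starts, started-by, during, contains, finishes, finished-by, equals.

gamma = [14:10, 19:25]; mu = [08:05, 15:15].
Compare endpoints: gamma.start > mu.start, gamma.start < mu.end, gamma.end > mu.start, gamma.end > mu.end.
That pattern is 'overlapped-by'.

overlapped-by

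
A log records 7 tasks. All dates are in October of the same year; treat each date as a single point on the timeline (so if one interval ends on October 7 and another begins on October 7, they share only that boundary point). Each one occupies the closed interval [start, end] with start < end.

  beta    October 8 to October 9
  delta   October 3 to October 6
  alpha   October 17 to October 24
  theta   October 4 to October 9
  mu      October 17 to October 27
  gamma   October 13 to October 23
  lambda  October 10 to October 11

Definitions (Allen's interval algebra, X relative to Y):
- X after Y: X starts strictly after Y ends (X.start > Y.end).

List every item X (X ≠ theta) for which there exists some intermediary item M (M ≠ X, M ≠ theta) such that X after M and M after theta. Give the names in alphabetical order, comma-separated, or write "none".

alpha, gamma, mu

Target theta = [October 4, October 9].
Intermediaries M with M after theta: alpha, gamma, lambda, mu.
Via alpha — items with X after alpha: none.
Via gamma — items with X after gamma: none.
Via lambda — items with X after lambda: alpha, gamma, mu.
Via mu — items with X after mu: none.
Union: alpha, gamma, mu.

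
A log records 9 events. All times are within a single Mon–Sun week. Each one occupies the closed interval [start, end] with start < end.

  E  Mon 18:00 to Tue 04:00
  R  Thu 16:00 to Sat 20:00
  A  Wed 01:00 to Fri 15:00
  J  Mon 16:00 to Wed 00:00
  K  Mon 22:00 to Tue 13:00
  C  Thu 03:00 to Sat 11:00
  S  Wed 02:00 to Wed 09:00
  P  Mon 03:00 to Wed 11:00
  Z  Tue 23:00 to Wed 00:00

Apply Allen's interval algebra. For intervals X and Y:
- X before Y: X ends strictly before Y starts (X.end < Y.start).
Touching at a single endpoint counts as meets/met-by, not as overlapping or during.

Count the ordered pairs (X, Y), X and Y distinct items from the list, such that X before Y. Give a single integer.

Checking all 72 ordered pairs for relation 'before'; matching pairs in alphabetical order:
(E, A): E before A ✓
(E, C): E before C ✓
(E, R): E before R ✓
(E, S): E before S ✓
(E, Z): E before Z ✓
(J, A): J before A ✓
(J, C): J before C ✓
(J, R): J before R ✓
(J, S): J before S ✓
(K, A): K before A ✓
(K, C): K before C ✓
(K, R): K before R ✓
(K, S): K before S ✓
(K, Z): K before Z ✓
(P, C): P before C ✓
(P, R): P before R ✓
(S, C): S before C ✓
(S, R): S before R ✓
(Z, A): Z before A ✓
(Z, C): Z before C ✓
(Z, R): Z before R ✓
(Z, S): Z before S ✓
Count: 22.

22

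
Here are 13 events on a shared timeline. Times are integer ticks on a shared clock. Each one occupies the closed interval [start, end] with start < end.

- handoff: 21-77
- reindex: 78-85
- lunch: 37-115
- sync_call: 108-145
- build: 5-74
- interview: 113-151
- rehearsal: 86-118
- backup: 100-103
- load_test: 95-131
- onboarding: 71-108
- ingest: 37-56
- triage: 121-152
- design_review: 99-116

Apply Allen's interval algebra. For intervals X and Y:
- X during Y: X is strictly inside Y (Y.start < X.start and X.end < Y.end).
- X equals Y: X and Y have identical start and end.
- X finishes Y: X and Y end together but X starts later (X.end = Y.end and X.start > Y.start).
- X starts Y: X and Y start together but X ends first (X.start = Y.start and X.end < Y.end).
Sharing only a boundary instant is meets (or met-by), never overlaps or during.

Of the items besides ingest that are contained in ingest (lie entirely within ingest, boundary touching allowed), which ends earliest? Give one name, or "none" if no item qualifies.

none

Target ingest = [37, 56].
backup [100, 103] → after → excluded.
build [5, 74] → contains → excluded.
design_review [99, 116] → after → excluded.
handoff [21, 77] → contains → excluded.
interview [113, 151] → after → excluded.
load_test [95, 131] → after → excluded.
lunch [37, 115] → started-by → excluded.
onboarding [71, 108] → after → excluded.
rehearsal [86, 118] → after → excluded.
reindex [78, 85] → after → excluded.
sync_call [108, 145] → after → excluded.
triage [121, 152] → after → excluded.
No candidates → none.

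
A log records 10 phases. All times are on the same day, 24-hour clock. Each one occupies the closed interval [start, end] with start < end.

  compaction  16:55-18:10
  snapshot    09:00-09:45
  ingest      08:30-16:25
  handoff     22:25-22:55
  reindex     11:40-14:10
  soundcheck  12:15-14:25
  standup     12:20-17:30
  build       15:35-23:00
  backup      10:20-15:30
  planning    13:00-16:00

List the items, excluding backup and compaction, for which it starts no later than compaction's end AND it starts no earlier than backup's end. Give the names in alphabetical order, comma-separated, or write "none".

build

Conditions: its start is no later than compaction's end (X.start <= 18:10) AND its start is no earlier than backup's end (X.start >= 15:30).
build: start 15:35 <= 18:10? ✓; start 15:35 >= 15:30? ✓ → yes.
handoff: start 22:25 <= 18:10? ✗; start 22:25 >= 15:30? ✓ → no.
ingest: start 08:30 <= 18:10? ✓; start 08:30 >= 15:30? ✗ → no.
planning: start 13:00 <= 18:10? ✓; start 13:00 >= 15:30? ✗ → no.
reindex: start 11:40 <= 18:10? ✓; start 11:40 >= 15:30? ✗ → no.
snapshot: start 09:00 <= 18:10? ✓; start 09:00 >= 15:30? ✗ → no.
soundcheck: start 12:15 <= 18:10? ✓; start 12:15 >= 15:30? ✗ → no.
standup: start 12:20 <= 18:10? ✓; start 12:20 >= 15:30? ✗ → no.
Result: build.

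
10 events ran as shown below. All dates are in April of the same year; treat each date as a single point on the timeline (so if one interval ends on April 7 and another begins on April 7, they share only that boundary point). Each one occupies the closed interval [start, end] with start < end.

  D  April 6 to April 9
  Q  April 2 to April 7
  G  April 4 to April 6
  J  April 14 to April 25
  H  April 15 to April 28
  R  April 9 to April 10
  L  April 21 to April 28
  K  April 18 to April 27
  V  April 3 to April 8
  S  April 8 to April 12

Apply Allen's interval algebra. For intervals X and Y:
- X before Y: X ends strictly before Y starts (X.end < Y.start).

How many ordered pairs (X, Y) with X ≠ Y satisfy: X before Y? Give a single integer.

Checking all 90 ordered pairs for relation 'before'; matching pairs in alphabetical order:
(D, H): D before H ✓
(D, J): D before J ✓
(D, K): D before K ✓
(D, L): D before L ✓
(G, H): G before H ✓
(G, J): G before J ✓
(G, K): G before K ✓
(G, L): G before L ✓
(G, R): G before R ✓
(G, S): G before S ✓
(Q, H): Q before H ✓
(Q, J): Q before J ✓
(Q, K): Q before K ✓
(Q, L): Q before L ✓
(Q, R): Q before R ✓
(Q, S): Q before S ✓
(R, H): R before H ✓
(R, J): R before J ✓
(R, K): R before K ✓
(R, L): R before L ✓
(S, H): S before H ✓
(S, J): S before J ✓
(S, K): S before K ✓
(S, L): S before L ✓
... plus 5 further pairs not listed.
Count: 29.

29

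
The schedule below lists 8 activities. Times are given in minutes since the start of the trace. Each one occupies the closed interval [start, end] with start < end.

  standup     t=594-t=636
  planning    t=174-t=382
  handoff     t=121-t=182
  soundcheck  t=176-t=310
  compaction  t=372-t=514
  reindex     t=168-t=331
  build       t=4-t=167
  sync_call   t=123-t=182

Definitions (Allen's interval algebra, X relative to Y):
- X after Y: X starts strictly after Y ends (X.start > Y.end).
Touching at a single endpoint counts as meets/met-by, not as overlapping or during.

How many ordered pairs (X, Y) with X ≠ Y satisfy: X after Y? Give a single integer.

15

Checking all 56 ordered pairs for relation 'after'; matching pairs in alphabetical order:
(compaction, build): compaction after build ✓
(compaction, handoff): compaction after handoff ✓
(compaction, reindex): compaction after reindex ✓
(compaction, soundcheck): compaction after soundcheck ✓
(compaction, sync_call): compaction after sync_call ✓
(planning, build): planning after build ✓
(reindex, build): reindex after build ✓
(soundcheck, build): soundcheck after build ✓
(standup, build): standup after build ✓
(standup, compaction): standup after compaction ✓
(standup, handoff): standup after handoff ✓
(standup, planning): standup after planning ✓
(standup, reindex): standup after reindex ✓
(standup, soundcheck): standup after soundcheck ✓
(standup, sync_call): standup after sync_call ✓
Count: 15.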